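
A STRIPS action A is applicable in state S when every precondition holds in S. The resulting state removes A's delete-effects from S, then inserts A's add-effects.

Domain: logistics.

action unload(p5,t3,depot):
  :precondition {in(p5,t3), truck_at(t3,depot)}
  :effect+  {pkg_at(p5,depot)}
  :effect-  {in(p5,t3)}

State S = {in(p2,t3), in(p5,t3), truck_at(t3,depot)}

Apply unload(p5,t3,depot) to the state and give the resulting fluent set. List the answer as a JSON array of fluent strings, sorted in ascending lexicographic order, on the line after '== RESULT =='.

Progress:
  pre ⊆ S: {in(p5,t3), truck_at(t3,depot)} ⊆ S  — applicable
  S \ del = {in(p2,t3), truck_at(t3,depot)}
  ∪ add   = {in(p2,t3), pkg_at(p5,depot), truck_at(t3,depot)}

== RESULT ==
["in(p2,t3)", "pkg_at(p5,depot)", "truck_at(t3,depot)"]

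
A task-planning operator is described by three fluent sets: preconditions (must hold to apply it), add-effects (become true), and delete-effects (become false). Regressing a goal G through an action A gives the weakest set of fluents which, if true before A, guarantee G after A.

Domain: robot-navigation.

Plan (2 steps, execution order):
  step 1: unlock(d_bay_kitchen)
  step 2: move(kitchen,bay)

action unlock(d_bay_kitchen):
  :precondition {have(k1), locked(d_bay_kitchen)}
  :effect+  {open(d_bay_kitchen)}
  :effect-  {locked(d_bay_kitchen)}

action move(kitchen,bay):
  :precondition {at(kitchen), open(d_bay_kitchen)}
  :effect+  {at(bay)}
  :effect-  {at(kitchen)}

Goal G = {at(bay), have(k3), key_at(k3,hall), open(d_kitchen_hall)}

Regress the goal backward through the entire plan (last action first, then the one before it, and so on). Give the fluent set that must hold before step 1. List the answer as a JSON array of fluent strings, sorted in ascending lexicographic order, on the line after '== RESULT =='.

Work backward from the goal:
  through step 2 (move(kitchen,bay)): drop {at(bay)}, keep {have(k3), key_at(k3,hall), open(d_kitchen_hall)}, require {at(kitchen), open(d_bay_kitchen)}
    → {at(kitchen), have(k3), key_at(k3,hall), open(d_bay_kitchen), open(d_kitchen_hall)}
  through step 1 (unlock(d_bay_kitchen)): drop {open(d_bay_kitchen)}, keep {at(kitchen), have(k3), key_at(k3,hall), open(d_kitchen_hall)}, require {have(k1), locked(d_bay_kitchen)}
    → {at(kitchen), have(k1), have(k3), key_at(k3,hall), locked(d_bay_kitchen), open(d_kitchen_hall)}

== RESULT ==
["at(kitchen)", "have(k1)", "have(k3)", "key_at(k3,hall)", "locked(d_bay_kitchen)", "open(d_kitchen_hall)"]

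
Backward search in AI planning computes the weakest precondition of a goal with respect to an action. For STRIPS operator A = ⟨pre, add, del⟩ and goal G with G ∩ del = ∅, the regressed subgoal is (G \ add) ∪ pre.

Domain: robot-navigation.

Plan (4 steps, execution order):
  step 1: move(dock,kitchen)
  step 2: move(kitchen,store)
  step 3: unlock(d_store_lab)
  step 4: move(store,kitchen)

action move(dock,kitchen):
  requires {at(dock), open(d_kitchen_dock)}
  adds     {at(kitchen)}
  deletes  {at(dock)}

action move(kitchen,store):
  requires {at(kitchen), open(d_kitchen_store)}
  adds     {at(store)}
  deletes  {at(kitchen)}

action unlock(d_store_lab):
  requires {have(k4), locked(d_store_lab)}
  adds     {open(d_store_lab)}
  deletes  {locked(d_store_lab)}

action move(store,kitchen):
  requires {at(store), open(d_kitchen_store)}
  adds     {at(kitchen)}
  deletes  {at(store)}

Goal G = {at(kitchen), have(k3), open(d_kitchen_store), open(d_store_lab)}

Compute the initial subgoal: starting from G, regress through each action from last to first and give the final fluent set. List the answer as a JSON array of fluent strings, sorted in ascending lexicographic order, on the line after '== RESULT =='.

Regress step by step:
  through step 4 (move(store,kitchen)): drop {at(kitchen)}, keep {have(k3), open(d_kitchen_store), open(d_store_lab)}, require {at(store), open(d_kitchen_store)}
    → {at(store), have(k3), open(d_kitchen_store), open(d_store_lab)}
  through step 3 (unlock(d_store_lab)): drop {open(d_store_lab)}, keep {at(store), have(k3), open(d_kitchen_store)}, require {have(k4), locked(d_store_lab)}
    → {at(store), have(k3), have(k4), locked(d_store_lab), open(d_kitchen_store)}
  through step 2 (move(kitchen,store)): drop {at(store)}, keep {have(k3), have(k4), locked(d_store_lab), open(d_kitchen_store)}, require {at(kitchen), open(d_kitchen_store)}
    → {at(kitchen), have(k3), have(k4), locked(d_store_lab), open(d_kitchen_store)}
  through step 1 (move(dock,kitchen)): drop {at(kitchen)}, keep {have(k3), have(k4), locked(d_store_lab), open(d_kitchen_store)}, require {at(dock), open(d_kitchen_dock)}
    → {at(dock), have(k3), have(k4), locked(d_store_lab), open(d_kitchen_dock), open(d_kitchen_store)}

== RESULT ==
["at(dock)", "have(k3)", "have(k4)", "locked(d_store_lab)", "open(d_kitchen_dock)", "open(d_kitchen_store)"]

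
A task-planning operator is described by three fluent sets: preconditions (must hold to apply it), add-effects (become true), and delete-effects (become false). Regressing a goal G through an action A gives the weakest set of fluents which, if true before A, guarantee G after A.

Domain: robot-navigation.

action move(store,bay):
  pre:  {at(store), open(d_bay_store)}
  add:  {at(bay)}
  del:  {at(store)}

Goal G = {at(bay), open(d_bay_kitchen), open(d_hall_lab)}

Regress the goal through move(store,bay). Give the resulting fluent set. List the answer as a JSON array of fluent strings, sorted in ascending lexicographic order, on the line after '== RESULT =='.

Regress:
  G ∩ del = {}  (empty — regression defined)
  G \ add = {at(bay), open(d_bay_kitchen), open(d_hall_lab)} \ {at(bay)} = {open(d_bay_kitchen), open(d_hall_lab)}
  ∪ pre   = {open(d_bay_kitchen), open(d_hall_lab)} ∪ {at(store), open(d_bay_store)}
          = {at(store), open(d_bay_kitchen), open(d_bay_store), open(d_hall_lab)}

== RESULT ==
["at(store)", "open(d_bay_kitchen)", "open(d_bay_store)", "open(d_hall_lab)"]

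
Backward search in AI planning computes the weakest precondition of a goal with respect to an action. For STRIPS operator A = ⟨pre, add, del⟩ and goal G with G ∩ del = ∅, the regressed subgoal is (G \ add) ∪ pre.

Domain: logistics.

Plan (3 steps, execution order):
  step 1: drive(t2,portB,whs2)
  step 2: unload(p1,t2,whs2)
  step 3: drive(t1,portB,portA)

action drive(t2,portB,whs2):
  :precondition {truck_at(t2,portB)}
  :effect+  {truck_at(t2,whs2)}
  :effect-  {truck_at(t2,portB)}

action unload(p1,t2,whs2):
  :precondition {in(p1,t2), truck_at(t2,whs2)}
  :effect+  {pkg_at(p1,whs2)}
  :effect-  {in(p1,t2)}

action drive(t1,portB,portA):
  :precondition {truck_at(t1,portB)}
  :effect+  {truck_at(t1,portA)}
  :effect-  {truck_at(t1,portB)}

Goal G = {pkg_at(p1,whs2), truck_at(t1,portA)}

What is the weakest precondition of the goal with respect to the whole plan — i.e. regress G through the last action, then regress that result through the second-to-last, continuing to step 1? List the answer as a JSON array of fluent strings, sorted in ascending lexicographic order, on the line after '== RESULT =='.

Regress step by step:
  through step 3 (drive(t1,portB,portA)): drop {truck_at(t1,portA)}, keep {pkg_at(p1,whs2)}, require {truck_at(t1,portB)}
    → {pkg_at(p1,whs2), truck_at(t1,portB)}
  through step 2 (unload(p1,t2,whs2)): drop {pkg_at(p1,whs2)}, keep {truck_at(t1,portB)}, require {in(p1,t2), truck_at(t2,whs2)}
    → {in(p1,t2), truck_at(t1,portB), truck_at(t2,whs2)}
  through step 1 (drive(t2,portB,whs2)): drop {truck_at(t2,whs2)}, keep {in(p1,t2), truck_at(t1,portB)}, require {truck_at(t2,portB)}
    → {in(p1,t2), truck_at(t1,portB), truck_at(t2,portB)}

== RESULT ==
["in(p1,t2)", "truck_at(t1,portB)", "truck_at(t2,portB)"]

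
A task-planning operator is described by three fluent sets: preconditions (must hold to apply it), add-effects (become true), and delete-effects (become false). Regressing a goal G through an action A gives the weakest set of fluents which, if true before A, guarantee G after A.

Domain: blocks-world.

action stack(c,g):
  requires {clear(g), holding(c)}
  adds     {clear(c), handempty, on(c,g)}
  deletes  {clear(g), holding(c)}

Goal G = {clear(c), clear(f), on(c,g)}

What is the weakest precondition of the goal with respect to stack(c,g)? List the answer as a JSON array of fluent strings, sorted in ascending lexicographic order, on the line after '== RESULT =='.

Regress:
  G ∩ del = {}  (empty — regression defined)
  G \ add = {clear(c), clear(f), on(c,g)} \ {clear(c), handempty, on(c,g)} = {clear(f)}
  ∪ pre   = {clear(f)} ∪ {clear(g), holding(c)}
          = {clear(f), clear(g), holding(c)}

== RESULT ==
["clear(f)", "clear(g)", "holding(c)"]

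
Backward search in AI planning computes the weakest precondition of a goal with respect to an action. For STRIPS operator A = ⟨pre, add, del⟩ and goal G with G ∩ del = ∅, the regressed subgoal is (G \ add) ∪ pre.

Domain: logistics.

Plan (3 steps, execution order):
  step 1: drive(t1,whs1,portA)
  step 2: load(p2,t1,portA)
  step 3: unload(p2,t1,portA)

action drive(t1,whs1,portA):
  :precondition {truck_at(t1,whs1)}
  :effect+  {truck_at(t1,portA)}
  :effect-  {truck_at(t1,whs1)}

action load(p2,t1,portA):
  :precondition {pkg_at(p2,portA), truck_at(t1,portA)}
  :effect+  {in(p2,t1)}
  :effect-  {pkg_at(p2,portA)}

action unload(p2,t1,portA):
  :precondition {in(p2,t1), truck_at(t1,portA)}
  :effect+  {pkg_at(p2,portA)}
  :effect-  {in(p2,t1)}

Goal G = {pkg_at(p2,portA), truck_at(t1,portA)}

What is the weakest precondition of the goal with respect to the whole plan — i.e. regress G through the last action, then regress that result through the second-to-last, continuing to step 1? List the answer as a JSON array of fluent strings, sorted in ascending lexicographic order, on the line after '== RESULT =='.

Regress step by step:
  through step 3 (unload(p2,t1,portA)): drop {pkg_at(p2,portA)}, keep {truck_at(t1,portA)}, require {in(p2,t1), truck_at(t1,portA)}
    → {in(p2,t1), truck_at(t1,portA)}
  through step 2 (load(p2,t1,portA)): drop {in(p2,t1)}, keep {truck_at(t1,portA)}, require {pkg_at(p2,portA), truck_at(t1,portA)}
    → {pkg_at(p2,portA), truck_at(t1,portA)}
  through step 1 (drive(t1,whs1,portA)): drop {truck_at(t1,portA)}, keep {pkg_at(p2,portA)}, require {truck_at(t1,whs1)}
    → {pkg_at(p2,portA), truck_at(t1,whs1)}

== RESULT ==
["pkg_at(p2,portA)", "truck_at(t1,whs1)"]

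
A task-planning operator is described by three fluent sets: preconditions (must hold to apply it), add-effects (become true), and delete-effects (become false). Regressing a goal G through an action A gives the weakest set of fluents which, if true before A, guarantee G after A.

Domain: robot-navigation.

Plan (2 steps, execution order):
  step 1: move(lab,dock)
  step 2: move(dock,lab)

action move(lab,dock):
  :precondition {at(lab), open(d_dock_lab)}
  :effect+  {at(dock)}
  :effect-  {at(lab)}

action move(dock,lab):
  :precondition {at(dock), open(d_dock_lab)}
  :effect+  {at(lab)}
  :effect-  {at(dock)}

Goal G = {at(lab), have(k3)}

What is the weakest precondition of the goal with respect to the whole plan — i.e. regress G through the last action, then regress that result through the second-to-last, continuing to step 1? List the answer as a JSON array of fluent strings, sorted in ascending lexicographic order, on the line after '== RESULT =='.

Regress step by step:
  through step 2 (move(dock,lab)): drop {at(lab)}, keep {have(k3)}, require {at(dock), open(d_dock_lab)}
    → {at(dock), have(k3), open(d_dock_lab)}
  through step 1 (move(lab,dock)): drop {at(dock)}, keep {have(k3), open(d_dock_lab)}, require {at(lab), open(d_dock_lab)}
    → {at(lab), have(k3), open(d_dock_lab)}

== RESULT ==
["at(lab)", "have(k3)", "open(d_dock_lab)"]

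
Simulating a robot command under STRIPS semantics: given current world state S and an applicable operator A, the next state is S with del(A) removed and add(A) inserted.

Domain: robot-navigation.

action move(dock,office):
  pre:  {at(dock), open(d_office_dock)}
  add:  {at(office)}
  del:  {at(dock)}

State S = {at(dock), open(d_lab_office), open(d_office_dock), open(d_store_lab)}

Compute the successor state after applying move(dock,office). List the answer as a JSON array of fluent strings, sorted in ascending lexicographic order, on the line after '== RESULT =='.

Progress:
  pre ⊆ S: {at(dock), open(d_office_dock)} ⊆ S  — applicable
  S \ del = {open(d_lab_office), open(d_office_dock), open(d_store_lab)}
  ∪ add   = {at(office), open(d_lab_office), open(d_office_dock), open(d_store_lab)}

== RESULT ==
["at(office)", "open(d_lab_office)", "open(d_office_dock)", "open(d_store_lab)"]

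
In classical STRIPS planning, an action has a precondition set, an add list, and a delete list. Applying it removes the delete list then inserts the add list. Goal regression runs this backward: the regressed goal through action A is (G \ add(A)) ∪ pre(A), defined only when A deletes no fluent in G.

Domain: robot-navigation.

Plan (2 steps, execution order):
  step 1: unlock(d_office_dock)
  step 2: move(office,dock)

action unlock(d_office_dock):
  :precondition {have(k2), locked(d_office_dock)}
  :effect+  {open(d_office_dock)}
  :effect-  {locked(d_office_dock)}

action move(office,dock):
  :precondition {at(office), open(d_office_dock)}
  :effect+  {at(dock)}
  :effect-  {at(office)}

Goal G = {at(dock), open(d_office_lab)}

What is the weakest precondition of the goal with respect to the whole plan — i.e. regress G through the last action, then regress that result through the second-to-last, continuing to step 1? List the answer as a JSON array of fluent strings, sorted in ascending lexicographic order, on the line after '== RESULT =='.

Work backward from the goal:
  through step 2 (move(office,dock)): drop {at(dock)}, keep {open(d_office_lab)}, require {at(office), open(d_office_dock)}
    → {at(office), open(d_office_dock), open(d_office_lab)}
  through step 1 (unlock(d_office_dock)): drop {open(d_office_dock)}, keep {at(office), open(d_office_lab)}, require {have(k2), locked(d_office_dock)}
    → {at(office), have(k2), locked(d_office_dock), open(d_office_lab)}

== RESULT ==
["at(office)", "have(k2)", "locked(d_office_dock)", "open(d_office_lab)"]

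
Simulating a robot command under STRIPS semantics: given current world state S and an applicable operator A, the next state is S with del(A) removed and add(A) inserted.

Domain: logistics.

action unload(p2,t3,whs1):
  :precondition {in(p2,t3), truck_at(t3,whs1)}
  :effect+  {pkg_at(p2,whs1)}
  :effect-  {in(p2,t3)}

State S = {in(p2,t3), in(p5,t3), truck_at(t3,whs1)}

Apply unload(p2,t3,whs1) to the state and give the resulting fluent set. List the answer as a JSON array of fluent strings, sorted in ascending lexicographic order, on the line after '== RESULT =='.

Progress:
  pre ⊆ S: {in(p2,t3), truck_at(t3,whs1)} ⊆ S  — applicable
  S \ del = {in(p5,t3), truck_at(t3,whs1)}
  ∪ add   = {in(p5,t3), pkg_at(p2,whs1), truck_at(t3,whs1)}

== RESULT ==
["in(p5,t3)", "pkg_at(p2,whs1)", "truck_at(t3,whs1)"]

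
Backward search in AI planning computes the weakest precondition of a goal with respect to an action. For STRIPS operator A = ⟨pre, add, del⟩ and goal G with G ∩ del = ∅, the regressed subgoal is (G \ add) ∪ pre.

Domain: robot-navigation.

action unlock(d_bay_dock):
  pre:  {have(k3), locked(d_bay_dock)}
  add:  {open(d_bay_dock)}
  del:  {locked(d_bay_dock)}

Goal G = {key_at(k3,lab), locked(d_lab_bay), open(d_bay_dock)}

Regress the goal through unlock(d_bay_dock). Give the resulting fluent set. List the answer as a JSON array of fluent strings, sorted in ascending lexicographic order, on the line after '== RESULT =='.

Regress:
  G ∩ del = {}  (empty — regression defined)
  G \ add = {key_at(k3,lab), locked(d_lab_bay), open(d_bay_dock)} \ {open(d_bay_dock)} = {key_at(k3,lab), locked(d_lab_bay)}
  ∪ pre   = {key_at(k3,lab), locked(d_lab_bay)} ∪ {have(k3), locked(d_bay_dock)}
          = {have(k3), key_at(k3,lab), locked(d_bay_dock), locked(d_lab_bay)}

== RESULT ==
["have(k3)", "key_at(k3,lab)", "locked(d_bay_dock)", "locked(d_lab_bay)"]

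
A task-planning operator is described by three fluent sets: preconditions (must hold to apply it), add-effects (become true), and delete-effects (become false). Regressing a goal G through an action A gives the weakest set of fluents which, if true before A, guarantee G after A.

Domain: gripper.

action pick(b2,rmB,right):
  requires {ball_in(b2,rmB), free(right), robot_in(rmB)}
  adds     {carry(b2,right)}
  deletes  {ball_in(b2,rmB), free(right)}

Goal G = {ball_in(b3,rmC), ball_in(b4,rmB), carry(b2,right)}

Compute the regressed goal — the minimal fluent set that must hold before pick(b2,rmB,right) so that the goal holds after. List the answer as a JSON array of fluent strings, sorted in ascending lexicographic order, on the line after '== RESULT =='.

Regress:
  G ∩ del = {}  (empty — regression defined)
  G \ add = {ball_in(b3,rmC), ball_in(b4,rmB), carry(b2,right)} \ {carry(b2,right)} = {ball_in(b3,rmC), ball_in(b4,rmB)}
  ∪ pre   = {ball_in(b3,rmC), ball_in(b4,rmB)} ∪ {ball_in(b2,rmB), free(right), robot_in(rmB)}
          = {ball_in(b2,rmB), ball_in(b3,rmC), ball_in(b4,rmB), free(right), robot_in(rmB)}

== RESULT ==
["ball_in(b2,rmB)", "ball_in(b3,rmC)", "ball_in(b4,rmB)", "free(right)", "robot_in(rmB)"]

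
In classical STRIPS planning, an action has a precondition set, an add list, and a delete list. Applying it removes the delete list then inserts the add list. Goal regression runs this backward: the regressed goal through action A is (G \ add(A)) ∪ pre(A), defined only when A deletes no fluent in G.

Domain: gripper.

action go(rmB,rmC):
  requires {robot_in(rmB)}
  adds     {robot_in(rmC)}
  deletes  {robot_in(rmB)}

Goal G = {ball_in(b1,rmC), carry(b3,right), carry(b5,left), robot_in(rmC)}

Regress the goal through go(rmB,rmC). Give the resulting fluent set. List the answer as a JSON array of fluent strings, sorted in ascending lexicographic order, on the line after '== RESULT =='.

Regress:
  G ∩ del = {}  (empty — regression defined)
  G \ add = {ball_in(b1,rmC), carry(b3,right), carry(b5,left), robot_in(rmC)} \ {robot_in(rmC)} = {ball_in(b1,rmC), carry(b3,right), carry(b5,left)}
  ∪ pre   = {ball_in(b1,rmC), carry(b3,right), carry(b5,left)} ∪ {robot_in(rmB)}
          = {ball_in(b1,rmC), carry(b3,right), carry(b5,left), robot_in(rmB)}

== RESULT ==
["ball_in(b1,rmC)", "carry(b3,right)", "carry(b5,left)", "robot_in(rmB)"]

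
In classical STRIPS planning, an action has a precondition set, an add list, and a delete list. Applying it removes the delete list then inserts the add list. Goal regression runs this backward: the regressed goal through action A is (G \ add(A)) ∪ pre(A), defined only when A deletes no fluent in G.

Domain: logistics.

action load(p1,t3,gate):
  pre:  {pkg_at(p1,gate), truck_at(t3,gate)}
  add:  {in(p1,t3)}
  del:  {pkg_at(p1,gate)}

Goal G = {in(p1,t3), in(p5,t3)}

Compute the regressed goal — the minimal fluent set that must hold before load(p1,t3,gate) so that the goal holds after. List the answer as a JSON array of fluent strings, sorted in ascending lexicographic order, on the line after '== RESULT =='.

Regress:
  G ∩ del = {}  (empty — regression defined)
  G \ add = {in(p1,t3), in(p5,t3)} \ {in(p1,t3)} = {in(p5,t3)}
  ∪ pre   = {in(p5,t3)} ∪ {pkg_at(p1,gate), truck_at(t3,gate)}
          = {in(p5,t3), pkg_at(p1,gate), truck_at(t3,gate)}

== RESULT ==
["in(p5,t3)", "pkg_at(p1,gate)", "truck_at(t3,gate)"]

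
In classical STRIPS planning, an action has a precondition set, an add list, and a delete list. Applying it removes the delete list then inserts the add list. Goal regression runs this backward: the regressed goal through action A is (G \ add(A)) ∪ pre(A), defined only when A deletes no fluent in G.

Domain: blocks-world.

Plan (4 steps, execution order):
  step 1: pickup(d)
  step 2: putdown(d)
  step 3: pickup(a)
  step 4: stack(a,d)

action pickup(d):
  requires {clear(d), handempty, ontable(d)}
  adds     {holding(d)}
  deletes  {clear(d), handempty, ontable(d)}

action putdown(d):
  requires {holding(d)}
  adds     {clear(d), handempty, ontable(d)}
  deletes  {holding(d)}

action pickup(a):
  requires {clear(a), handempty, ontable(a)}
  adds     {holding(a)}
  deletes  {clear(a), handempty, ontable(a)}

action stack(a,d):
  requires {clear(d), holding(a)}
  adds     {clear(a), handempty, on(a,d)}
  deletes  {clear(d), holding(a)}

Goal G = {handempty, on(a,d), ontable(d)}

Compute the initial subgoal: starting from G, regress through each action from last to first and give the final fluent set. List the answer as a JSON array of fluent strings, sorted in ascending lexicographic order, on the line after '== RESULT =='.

Regress step by step:
  through step 4 (stack(a,d)): drop {handempty, on(a,d)}, keep {ontable(d)}, require {clear(d), holding(a)}
    → {clear(d), holding(a), ontable(d)}
  through step 3 (pickup(a)): drop {holding(a)}, keep {clear(d), ontable(d)}, require {clear(a), handempty, ontable(a)}
    → {clear(a), clear(d), handempty, ontable(a), ontable(d)}
  through step 2 (putdown(d)): drop {clear(d), handempty, ontable(d)}, keep {clear(a), ontable(a)}, require {holding(d)}
    → {clear(a), holding(d), ontable(a)}
  through step 1 (pickup(d)): drop {holding(d)}, keep {clear(a), ontable(a)}, require {clear(d), handempty, ontable(d)}
    → {clear(a), clear(d), handempty, ontable(a), ontable(d)}

== RESULT ==
["clear(a)", "clear(d)", "handempty", "ontable(a)", "ontable(d)"]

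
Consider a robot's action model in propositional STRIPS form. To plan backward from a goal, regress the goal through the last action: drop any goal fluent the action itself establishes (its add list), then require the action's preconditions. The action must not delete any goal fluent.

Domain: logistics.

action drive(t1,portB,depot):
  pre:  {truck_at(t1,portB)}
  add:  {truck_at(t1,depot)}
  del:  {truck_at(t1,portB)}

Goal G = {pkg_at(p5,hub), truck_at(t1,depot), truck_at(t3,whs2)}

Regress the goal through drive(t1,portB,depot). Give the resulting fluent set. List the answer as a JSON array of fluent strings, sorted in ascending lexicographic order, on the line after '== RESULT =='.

Compute (G \ add) ∪ pre:
  G ∩ del = {}  (empty — regression defined)
  G \ add = {pkg_at(p5,hub), truck_at(t1,depot), truck_at(t3,whs2)} \ {truck_at(t1,depot)} = {pkg_at(p5,hub), truck_at(t3,whs2)}
  ∪ pre   = {pkg_at(p5,hub), truck_at(t3,whs2)} ∪ {truck_at(t1,portB)}
          = {pkg_at(p5,hub), truck_at(t1,portB), truck_at(t3,whs2)}

== RESULT ==
["pkg_at(p5,hub)", "truck_at(t1,portB)", "truck_at(t3,whs2)"]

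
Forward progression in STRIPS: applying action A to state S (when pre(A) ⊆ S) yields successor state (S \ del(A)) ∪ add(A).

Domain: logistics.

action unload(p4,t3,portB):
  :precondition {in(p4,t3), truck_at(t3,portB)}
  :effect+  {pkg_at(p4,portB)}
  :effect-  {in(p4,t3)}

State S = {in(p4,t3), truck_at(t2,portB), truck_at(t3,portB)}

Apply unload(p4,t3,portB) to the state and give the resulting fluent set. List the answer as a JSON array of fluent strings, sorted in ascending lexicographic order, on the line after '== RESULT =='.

Compute (S \ del) ∪ add:
  pre ⊆ S: {in(p4,t3), truck_at(t3,portB)} ⊆ S  — applicable
  S \ del = {truck_at(t2,portB), truck_at(t3,portB)}
  ∪ add   = {pkg_at(p4,portB), truck_at(t2,portB), truck_at(t3,portB)}

== RESULT ==
["pkg_at(p4,portB)", "truck_at(t2,portB)", "truck_at(t3,portB)"]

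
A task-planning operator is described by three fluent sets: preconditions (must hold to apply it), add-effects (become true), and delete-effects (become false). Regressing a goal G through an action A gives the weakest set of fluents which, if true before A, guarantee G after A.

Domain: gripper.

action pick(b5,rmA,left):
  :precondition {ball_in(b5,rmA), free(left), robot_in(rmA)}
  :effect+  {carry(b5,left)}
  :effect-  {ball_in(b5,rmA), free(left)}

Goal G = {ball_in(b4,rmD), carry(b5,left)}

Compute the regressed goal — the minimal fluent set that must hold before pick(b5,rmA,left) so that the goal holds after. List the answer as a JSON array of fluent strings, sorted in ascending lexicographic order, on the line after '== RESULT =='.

Compute (G \ add) ∪ pre:
  G ∩ del = {}  (empty — regression defined)
  G \ add = {ball_in(b4,rmD), carry(b5,left)} \ {carry(b5,left)} = {ball_in(b4,rmD)}
  ∪ pre   = {ball_in(b4,rmD)} ∪ {ball_in(b5,rmA), free(left), robot_in(rmA)}
          = {ball_in(b4,rmD), ball_in(b5,rmA), free(left), robot_in(rmA)}

== RESULT ==
["ball_in(b4,rmD)", "ball_in(b5,rmA)", "free(left)", "robot_in(rmA)"]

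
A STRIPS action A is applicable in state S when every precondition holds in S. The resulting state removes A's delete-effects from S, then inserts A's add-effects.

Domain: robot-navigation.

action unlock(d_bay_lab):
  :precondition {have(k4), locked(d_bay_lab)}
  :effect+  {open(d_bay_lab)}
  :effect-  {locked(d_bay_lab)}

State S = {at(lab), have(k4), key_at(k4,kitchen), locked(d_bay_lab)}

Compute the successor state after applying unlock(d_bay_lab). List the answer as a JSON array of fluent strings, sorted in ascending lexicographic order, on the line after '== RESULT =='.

Compute (S \ del) ∪ add:
  pre ⊆ S: {have(k4), locked(d_bay_lab)} ⊆ S  — applicable
  S \ del = {at(lab), have(k4), key_at(k4,kitchen)}
  ∪ add   = {at(lab), have(k4), key_at(k4,kitchen), open(d_bay_lab)}

== RESULT ==
["at(lab)", "have(k4)", "key_at(k4,kitchen)", "open(d_bay_lab)"]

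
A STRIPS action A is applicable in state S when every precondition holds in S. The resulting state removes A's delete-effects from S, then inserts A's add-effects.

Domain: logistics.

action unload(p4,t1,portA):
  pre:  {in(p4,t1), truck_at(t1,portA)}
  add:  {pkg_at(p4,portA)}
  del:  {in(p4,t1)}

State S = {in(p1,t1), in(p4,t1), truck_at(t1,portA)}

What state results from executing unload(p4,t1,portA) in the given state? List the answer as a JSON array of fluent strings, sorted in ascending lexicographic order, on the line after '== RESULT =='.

Progress:
  pre ⊆ S: {in(p4,t1), truck_at(t1,portA)} ⊆ S  — applicable
  S \ del = {in(p1,t1), truck_at(t1,portA)}
  ∪ add   = {in(p1,t1), pkg_at(p4,portA), truck_at(t1,portA)}

== RESULT ==
["in(p1,t1)", "pkg_at(p4,portA)", "truck_at(t1,portA)"]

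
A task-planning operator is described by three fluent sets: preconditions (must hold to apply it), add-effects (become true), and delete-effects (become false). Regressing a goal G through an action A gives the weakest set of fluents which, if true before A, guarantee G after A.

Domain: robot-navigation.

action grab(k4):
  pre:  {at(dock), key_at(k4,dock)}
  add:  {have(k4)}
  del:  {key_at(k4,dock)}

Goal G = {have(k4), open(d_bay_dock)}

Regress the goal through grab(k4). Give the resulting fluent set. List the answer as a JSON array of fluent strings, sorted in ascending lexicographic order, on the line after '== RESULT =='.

Regress:
  G ∩ del = {}  (empty — regression defined)
  G \ add = {have(k4), open(d_bay_dock)} \ {have(k4)} = {open(d_bay_dock)}
  ∪ pre   = {open(d_bay_dock)} ∪ {at(dock), key_at(k4,dock)}
          = {at(dock), key_at(k4,dock), open(d_bay_dock)}

== RESULT ==
["at(dock)", "key_at(k4,dock)", "open(d_bay_dock)"]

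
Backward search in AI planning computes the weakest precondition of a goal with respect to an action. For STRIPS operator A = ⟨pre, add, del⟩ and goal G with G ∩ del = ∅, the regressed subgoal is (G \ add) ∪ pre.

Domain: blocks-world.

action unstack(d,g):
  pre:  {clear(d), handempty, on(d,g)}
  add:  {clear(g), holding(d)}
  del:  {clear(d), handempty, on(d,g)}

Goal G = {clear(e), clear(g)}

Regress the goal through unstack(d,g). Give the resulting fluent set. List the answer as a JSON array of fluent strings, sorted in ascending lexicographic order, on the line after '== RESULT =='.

Regress:
  G ∩ del = {}  (empty — regression defined)
  G \ add = {clear(e), clear(g)} \ {clear(g), holding(d)} = {clear(e)}
  ∪ pre   = {clear(e)} ∪ {clear(d), handempty, on(d,g)}
          = {clear(d), clear(e), handempty, on(d,g)}

== RESULT ==
["clear(d)", "clear(e)", "handempty", "on(d,g)"]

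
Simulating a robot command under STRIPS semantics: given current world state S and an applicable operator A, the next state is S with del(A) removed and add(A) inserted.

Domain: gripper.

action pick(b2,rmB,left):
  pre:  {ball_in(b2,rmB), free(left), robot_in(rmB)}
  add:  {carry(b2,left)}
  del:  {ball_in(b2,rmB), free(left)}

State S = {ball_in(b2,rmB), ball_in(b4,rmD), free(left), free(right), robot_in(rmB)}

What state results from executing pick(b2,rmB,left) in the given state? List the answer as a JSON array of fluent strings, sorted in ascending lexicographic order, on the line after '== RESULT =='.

Compute (S \ del) ∪ add:
  pre ⊆ S: {ball_in(b2,rmB), free(left), robot_in(rmB)} ⊆ S  — applicable
  S \ del = {ball_in(b4,rmD), free(right), robot_in(rmB)}
  ∪ add   = {ball_in(b4,rmD), carry(b2,left), free(right), robot_in(rmB)}

== RESULT ==
["ball_in(b4,rmD)", "carry(b2,left)", "free(right)", "robot_in(rmB)"]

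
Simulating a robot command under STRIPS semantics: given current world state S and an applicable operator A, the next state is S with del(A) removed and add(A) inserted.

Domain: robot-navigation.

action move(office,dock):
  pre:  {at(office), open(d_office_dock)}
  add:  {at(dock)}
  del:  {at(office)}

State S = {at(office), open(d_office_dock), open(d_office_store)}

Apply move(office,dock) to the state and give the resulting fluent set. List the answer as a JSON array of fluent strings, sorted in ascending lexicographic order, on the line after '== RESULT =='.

Compute (S \ del) ∪ add:
  pre ⊆ S: {at(office), open(d_office_dock)} ⊆ S  — applicable
  S \ del = {open(d_office_dock), open(d_office_store)}
  ∪ add   = {at(dock), open(d_office_dock), open(d_office_store)}

== RESULT ==
["at(dock)", "open(d_office_dock)", "open(d_office_store)"]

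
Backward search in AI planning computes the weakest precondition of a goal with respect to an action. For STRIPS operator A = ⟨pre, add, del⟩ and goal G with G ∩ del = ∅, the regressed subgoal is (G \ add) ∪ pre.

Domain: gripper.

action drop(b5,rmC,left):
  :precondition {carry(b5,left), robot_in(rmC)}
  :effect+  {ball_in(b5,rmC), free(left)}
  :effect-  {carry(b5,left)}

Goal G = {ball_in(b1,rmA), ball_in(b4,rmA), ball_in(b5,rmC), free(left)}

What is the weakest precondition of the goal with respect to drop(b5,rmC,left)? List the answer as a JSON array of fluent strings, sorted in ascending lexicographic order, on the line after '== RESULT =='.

Regress:
  G ∩ del = {}  (empty — regression defined)
  G \ add = {ball_in(b1,rmA), ball_in(b4,rmA), ball_in(b5,rmC), free(left)} \ {ball_in(b5,rmC), free(left)} = {ball_in(b1,rmA), ball_in(b4,rmA)}
  ∪ pre   = {ball_in(b1,rmA), ball_in(b4,rmA)} ∪ {carry(b5,left), robot_in(rmC)}
          = {ball_in(b1,rmA), ball_in(b4,rmA), carry(b5,left), robot_in(rmC)}

== RESULT ==
["ball_in(b1,rmA)", "ball_in(b4,rmA)", "carry(b5,left)", "robot_in(rmC)"]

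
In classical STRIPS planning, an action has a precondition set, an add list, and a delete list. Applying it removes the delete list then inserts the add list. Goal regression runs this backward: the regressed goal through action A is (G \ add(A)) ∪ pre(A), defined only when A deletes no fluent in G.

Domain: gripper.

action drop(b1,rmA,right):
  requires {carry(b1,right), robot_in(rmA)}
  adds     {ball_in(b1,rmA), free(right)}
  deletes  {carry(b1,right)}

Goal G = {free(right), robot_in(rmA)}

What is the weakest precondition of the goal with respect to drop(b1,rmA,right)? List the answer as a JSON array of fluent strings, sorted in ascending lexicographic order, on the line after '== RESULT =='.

Regress:
  G ∩ del = {}  (empty — regression defined)
  G \ add = {free(right), robot_in(rmA)} \ {ball_in(b1,rmA), free(right)} = {robot_in(rmA)}
  ∪ pre   = {robot_in(rmA)} ∪ {carry(b1,right), robot_in(rmA)}
          = {carry(b1,right), robot_in(rmA)}

== RESULT ==
["carry(b1,right)", "robot_in(rmA)"]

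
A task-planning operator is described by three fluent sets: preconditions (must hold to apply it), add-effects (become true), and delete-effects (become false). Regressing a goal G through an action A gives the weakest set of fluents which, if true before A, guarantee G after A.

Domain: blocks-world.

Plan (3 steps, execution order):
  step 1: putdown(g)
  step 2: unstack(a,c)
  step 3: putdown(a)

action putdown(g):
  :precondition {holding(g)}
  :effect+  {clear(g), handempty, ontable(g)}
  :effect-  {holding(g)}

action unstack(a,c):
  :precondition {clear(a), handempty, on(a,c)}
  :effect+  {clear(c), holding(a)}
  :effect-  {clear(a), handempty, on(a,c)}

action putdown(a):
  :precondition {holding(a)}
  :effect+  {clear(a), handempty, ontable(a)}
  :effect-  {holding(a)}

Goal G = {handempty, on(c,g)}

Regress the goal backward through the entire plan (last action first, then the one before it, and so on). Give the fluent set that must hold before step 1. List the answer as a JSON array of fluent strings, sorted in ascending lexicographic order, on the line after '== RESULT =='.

Work backward from the goal:
  through step 3 (putdown(a)): drop {handempty}, keep {on(c,g)}, require {holding(a)}
    → {holding(a), on(c,g)}
  through step 2 (unstack(a,c)): drop {holding(a)}, keep {on(c,g)}, require {clear(a), handempty, on(a,c)}
    → {clear(a), handempty, on(a,c), on(c,g)}
  through step 1 (putdown(g)): drop {handempty}, keep {clear(a), on(a,c), on(c,g)}, require {holding(g)}
    → {clear(a), holding(g), on(a,c), on(c,g)}

== RESULT ==
["clear(a)", "holding(g)", "on(a,c)", "on(c,g)"]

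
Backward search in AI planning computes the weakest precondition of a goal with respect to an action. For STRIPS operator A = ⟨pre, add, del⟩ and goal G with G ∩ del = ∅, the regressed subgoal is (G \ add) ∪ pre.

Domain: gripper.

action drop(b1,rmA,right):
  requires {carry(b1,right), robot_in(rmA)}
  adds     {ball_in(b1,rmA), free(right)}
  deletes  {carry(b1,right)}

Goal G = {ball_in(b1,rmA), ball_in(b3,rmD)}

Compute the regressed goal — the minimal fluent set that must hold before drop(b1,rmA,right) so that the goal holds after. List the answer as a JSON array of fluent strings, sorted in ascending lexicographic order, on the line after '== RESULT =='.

Compute (G \ add) ∪ pre:
  G ∩ del = {}  (empty — regression defined)
  G \ add = {ball_in(b1,rmA), ball_in(b3,rmD)} \ {ball_in(b1,rmA), free(right)} = {ball_in(b3,rmD)}
  ∪ pre   = {ball_in(b3,rmD)} ∪ {carry(b1,right), robot_in(rmA)}
          = {ball_in(b3,rmD), carry(b1,right), robot_in(rmA)}

== RESULT ==
["ball_in(b3,rmD)", "carry(b1,right)", "robot_in(rmA)"]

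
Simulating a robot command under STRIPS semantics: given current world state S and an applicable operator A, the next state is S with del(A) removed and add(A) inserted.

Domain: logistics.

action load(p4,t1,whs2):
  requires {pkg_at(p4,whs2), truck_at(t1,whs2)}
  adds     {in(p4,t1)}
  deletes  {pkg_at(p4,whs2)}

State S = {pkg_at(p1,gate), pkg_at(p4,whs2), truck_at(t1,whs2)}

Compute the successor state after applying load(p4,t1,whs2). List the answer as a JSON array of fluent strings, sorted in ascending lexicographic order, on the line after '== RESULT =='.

Compute (S \ del) ∪ add:
  pre ⊆ S: {pkg_at(p4,whs2), truck_at(t1,whs2)} ⊆ S  — applicable
  S \ del = {pkg_at(p1,gate), truck_at(t1,whs2)}
  ∪ add   = {in(p4,t1), pkg_at(p1,gate), truck_at(t1,whs2)}

== RESULT ==
["in(p4,t1)", "pkg_at(p1,gate)", "truck_at(t1,whs2)"]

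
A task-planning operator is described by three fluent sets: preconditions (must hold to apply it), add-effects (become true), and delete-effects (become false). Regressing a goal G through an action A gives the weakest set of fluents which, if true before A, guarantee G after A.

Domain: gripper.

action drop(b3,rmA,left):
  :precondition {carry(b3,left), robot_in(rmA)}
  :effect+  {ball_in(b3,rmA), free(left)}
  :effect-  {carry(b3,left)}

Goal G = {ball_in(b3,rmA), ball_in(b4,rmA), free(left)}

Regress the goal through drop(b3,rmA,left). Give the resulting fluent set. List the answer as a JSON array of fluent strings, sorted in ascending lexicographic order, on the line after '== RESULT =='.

Regress:
  G ∩ del = {}  (empty — regression defined)
  G \ add = {ball_in(b3,rmA), ball_in(b4,rmA), free(left)} \ {ball_in(b3,rmA), free(left)} = {ball_in(b4,rmA)}
  ∪ pre   = {ball_in(b4,rmA)} ∪ {carry(b3,left), robot_in(rmA)}
          = {ball_in(b4,rmA), carry(b3,left), robot_in(rmA)}

== RESULT ==
["ball_in(b4,rmA)", "carry(b3,left)", "robot_in(rmA)"]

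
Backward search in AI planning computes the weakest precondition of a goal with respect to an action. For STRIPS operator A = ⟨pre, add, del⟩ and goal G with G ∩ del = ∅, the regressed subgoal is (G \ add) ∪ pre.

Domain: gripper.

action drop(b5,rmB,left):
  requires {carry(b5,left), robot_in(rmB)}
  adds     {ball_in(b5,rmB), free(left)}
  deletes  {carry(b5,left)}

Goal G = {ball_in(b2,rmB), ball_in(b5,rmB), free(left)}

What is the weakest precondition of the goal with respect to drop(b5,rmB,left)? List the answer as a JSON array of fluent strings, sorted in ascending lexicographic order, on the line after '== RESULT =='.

Compute (G \ add) ∪ pre:
  G ∩ del = {}  (empty — regression defined)
  G \ add = {ball_in(b2,rmB), ball_in(b5,rmB), free(left)} \ {ball_in(b5,rmB), free(left)} = {ball_in(b2,rmB)}
  ∪ pre   = {ball_in(b2,rmB)} ∪ {carry(b5,left), robot_in(rmB)}
          = {ball_in(b2,rmB), carry(b5,left), robot_in(rmB)}

== RESULT ==
["ball_in(b2,rmB)", "carry(b5,left)", "robot_in(rmB)"]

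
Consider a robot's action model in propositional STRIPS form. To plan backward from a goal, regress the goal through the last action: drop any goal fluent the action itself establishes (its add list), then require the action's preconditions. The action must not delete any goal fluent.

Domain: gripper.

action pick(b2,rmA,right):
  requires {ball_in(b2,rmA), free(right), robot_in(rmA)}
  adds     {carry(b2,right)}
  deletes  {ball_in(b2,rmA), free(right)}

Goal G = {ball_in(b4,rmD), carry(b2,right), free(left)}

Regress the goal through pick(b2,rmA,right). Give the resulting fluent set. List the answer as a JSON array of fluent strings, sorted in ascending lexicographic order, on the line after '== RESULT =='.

Regress:
  G ∩ del = {}  (empty — regression defined)
  G \ add = {ball_in(b4,rmD), carry(b2,right), free(left)} \ {carry(b2,right)} = {ball_in(b4,rmD), free(left)}
  ∪ pre   = {ball_in(b4,rmD), free(left)} ∪ {ball_in(b2,rmA), free(right), robot_in(rmA)}
          = {ball_in(b2,rmA), ball_in(b4,rmD), free(left), free(right), robot_in(rmA)}

== RESULT ==
["ball_in(b2,rmA)", "ball_in(b4,rmD)", "free(left)", "free(right)", "robot_in(rmA)"]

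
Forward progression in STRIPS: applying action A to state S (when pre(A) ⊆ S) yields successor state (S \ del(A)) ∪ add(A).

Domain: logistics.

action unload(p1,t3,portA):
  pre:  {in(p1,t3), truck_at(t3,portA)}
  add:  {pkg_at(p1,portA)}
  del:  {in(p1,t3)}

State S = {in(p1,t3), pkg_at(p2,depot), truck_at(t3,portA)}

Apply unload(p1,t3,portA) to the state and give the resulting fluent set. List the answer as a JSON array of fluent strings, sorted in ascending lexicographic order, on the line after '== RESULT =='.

Compute (S \ del) ∪ add:
  pre ⊆ S: {in(p1,t3), truck_at(t3,portA)} ⊆ S  — applicable
  S \ del = {pkg_at(p2,depot), truck_at(t3,portA)}
  ∪ add   = {pkg_at(p1,portA), pkg_at(p2,depot), truck_at(t3,portA)}

== RESULT ==
["pkg_at(p1,portA)", "pkg_at(p2,depot)", "truck_at(t3,portA)"]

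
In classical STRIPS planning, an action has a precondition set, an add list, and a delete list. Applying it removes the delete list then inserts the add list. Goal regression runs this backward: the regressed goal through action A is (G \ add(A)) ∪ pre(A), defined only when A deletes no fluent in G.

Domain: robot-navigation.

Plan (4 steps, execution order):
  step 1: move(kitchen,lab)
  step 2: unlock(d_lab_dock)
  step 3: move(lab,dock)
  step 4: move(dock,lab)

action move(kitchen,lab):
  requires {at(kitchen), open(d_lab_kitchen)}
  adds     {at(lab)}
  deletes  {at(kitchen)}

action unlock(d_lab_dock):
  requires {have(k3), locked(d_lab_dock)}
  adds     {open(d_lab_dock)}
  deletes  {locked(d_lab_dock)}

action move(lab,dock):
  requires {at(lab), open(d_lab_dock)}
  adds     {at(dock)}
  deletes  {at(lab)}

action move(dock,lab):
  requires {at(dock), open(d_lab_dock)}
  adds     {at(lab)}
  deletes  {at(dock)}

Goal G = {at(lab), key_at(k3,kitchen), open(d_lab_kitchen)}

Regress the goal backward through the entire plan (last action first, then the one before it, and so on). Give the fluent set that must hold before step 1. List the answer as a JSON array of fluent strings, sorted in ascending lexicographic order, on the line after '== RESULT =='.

Regress step by step:
  through step 4 (move(dock,lab)): drop {at(lab)}, keep {key_at(k3,kitchen), open(d_lab_kitchen)}, require {at(dock), open(d_lab_dock)}
    → {at(dock), key_at(k3,kitchen), open(d_lab_dock), open(d_lab_kitchen)}
  through step 3 (move(lab,dock)): drop {at(dock)}, keep {key_at(k3,kitchen), open(d_lab_dock), open(d_lab_kitchen)}, require {at(lab), open(d_lab_dock)}
    → {at(lab), key_at(k3,kitchen), open(d_lab_dock), open(d_lab_kitchen)}
  through step 2 (unlock(d_lab_dock)): drop {open(d_lab_dock)}, keep {at(lab), key_at(k3,kitchen), open(d_lab_kitchen)}, require {have(k3), locked(d_lab_dock)}
    → {at(lab), have(k3), key_at(k3,kitchen), locked(d_lab_dock), open(d_lab_kitchen)}
  through step 1 (move(kitchen,lab)): drop {at(lab)}, keep {have(k3), key_at(k3,kitchen), locked(d_lab_dock), open(d_lab_kitchen)}, require {at(kitchen), open(d_lab_kitchen)}
    → {at(kitchen), have(k3), key_at(k3,kitchen), locked(d_lab_dock), open(d_lab_kitchen)}

== RESULT ==
["at(kitchen)", "have(k3)", "key_at(k3,kitchen)", "locked(d_lab_dock)", "open(d_lab_kitchen)"]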